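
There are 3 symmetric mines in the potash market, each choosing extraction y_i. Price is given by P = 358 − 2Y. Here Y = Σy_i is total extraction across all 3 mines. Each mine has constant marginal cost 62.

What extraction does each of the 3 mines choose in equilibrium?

A representative mine's profit is π_i = y_i(358 − 2Y) − 62y_i, with Y = y_i + Σ_{j≠i} y_j.
First-order condition: 296 − 4y_i − 2Σ_{j≠i} y_j = 0.
Imposing symmetry (y_j = y for all j) turns Σ_{j≠i} y_j into 2y, so 296 = 8y and y = 37.

37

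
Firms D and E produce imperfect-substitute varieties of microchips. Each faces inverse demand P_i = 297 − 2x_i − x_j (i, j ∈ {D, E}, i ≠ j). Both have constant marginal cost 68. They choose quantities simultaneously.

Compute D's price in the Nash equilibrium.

Firm D's profit: π = x_D(297 − 2x_D − x_E) − 68x_D.
∂π/∂x_D = 229 − 4x_D − x_E = 0 ⇒ x_D = 57.25 − 0.25x_E.
Setting x_D = x_E in the reaction function: x_D = 57.25 − 0.25x_D, so x_D = 57.25 / 1.25 = 45.8.
P_D = 297 − 2·45.8 − 45.8 = 159.6.

159.6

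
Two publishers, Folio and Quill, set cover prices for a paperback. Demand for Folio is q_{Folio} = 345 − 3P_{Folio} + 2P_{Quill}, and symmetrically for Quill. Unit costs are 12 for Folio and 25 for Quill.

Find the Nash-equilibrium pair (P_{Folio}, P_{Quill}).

97.6875, 102.5625

Folio's profit: π = (P_{Folio} − 12)(345 − 3P_{Folio} + 2P_{Quill}).
∂π/∂P_{Folio} = 381 − 6P_{Folio} + 2P_{Quill} = 0 ⇒ P_{Folio} = 63.5 + (1/3)P_{Quill}.
Similarly P_{Quill} = 70 + (1/3)P_{Folio}.
Substituting the second reaction function into the first: P_{Folio} = 63.5 + (1/3)(70 + (1/3)P_{Folio}), which gives (8/9)P_{Folio} = 521/6 ⇒ P_{Folio} = 97.6875.
Then P_{Quill} = 70 + (1/3)·97.6875 = 102.5625.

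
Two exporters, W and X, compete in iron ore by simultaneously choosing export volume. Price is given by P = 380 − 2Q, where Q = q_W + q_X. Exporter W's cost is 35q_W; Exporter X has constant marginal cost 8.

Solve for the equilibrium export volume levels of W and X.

53, 66.5

Exporter W's profit: π = q_W(380 − 2(q_W + q_X)) − 35q_W.
∂π/∂q_W = 345 − 4q_W − 2q_X = 0, so q_W = 86.25 − 0.5q_X.
By the same steps for X: q_X = 93 − 0.5q_W.
Solving the two reaction functions simultaneously: (1 − (−0.5)(−0.5))q_W = 86.25 − 0.5·93, so 0.75q_W = 39.75 and q_W = 53.
Then q_X = 93 − 0.5·53 = 66.5.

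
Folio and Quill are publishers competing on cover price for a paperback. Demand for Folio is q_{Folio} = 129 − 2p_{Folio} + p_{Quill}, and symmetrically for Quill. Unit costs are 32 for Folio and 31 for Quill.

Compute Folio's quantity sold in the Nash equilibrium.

64.4

Folio's profit: π = (p_{Folio} − 32)(129 − 2p_{Folio} + p_{Quill}).
∂π/∂p_{Folio} = 193 − 4p_{Folio} + p_{Quill} = 0 ⇒ p_{Folio} = 48.25 + 0.25p_{Quill}.
Similarly p_{Quill} = 47.75 + 0.25p_{Folio}.
Substituting the second reaction function into the first: p_{Folio} = 48.25 + 0.25(47.75 + 0.25p_{Folio}), which gives 0.9375p_{Folio} = 60.1875 ⇒ p_{Folio} = 64.2.
Then p_{Quill} = 47.75 + 0.25·64.2 = 63.8.
q_{Folio} = 129 − 2·64.2 + 63.8 = 64.4.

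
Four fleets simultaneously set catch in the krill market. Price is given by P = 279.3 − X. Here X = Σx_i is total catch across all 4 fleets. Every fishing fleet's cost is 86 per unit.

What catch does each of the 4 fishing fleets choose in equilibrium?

38.66

A representative fishing fleet's profit is π_i = x_i(279.3 − X) − 86x_i, with X = x_i + Σ_{j≠i} x_j.
First-order condition: 193.3 − 2x_i − Σ_{j≠i} x_j = 0.
Imposing symmetry (x_j = x for all j) turns Σ_{j≠i} x_j into 3x, so 193.3 = 5x and x = 38.66.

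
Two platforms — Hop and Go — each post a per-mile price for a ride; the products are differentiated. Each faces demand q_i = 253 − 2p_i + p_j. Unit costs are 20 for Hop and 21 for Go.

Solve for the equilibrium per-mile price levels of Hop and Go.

97.8, 98.2

Hop's profit: π = (p_{Hop} − 20)(253 − 2p_{Hop} + p_{Go}).
∂π/∂p_{Hop} = 293 − 4p_{Hop} + p_{Go} = 0 ⇒ p_{Hop} = 73.25 + 0.25p_{Go}.
Similarly p_{Go} = 73.75 + 0.25p_{Hop}.
Substituting the second reaction function into the first: p_{Hop} = 73.25 + 0.25(73.75 + 0.25p_{Hop}), which gives 0.9375p_{Hop} = 91.6875 ⇒ p_{Hop} = 97.8.
Then p_{Go} = 73.75 + 0.25·97.8 = 98.2.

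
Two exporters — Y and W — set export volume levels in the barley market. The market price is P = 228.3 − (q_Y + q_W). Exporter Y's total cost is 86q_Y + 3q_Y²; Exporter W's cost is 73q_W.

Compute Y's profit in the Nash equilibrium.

297.2176

Exporter Y's profit: π = q_Y(228.3 − (q_Y + q_W)) − 86q_Y − 3q_Y².
∂π/∂q_Y = 142.3 − 8q_Y − q_W = 0, so q_Y = 17.7875 − 0.125q_W.
For W: ∂π/∂q_W = 155.3 − 2q_W − q_Y = 0 ⇒ q_W = 77.65 − 0.5q_Y.
Substituting the second reaction function into the first: q_Y = 17.7875 − 0.125(77.65 − 0.5q_Y), which gives 0.9375q_Y = 1293/160 ⇒ q_Y = 8.62.
Then q_W = 77.65 − 0.5·8.62 = 73.34.
Price P = 228.3 − 81.96 = 146.34.
Y's profit: (146.34 − 86)·8.62 − 3(8.62)² = 297.2176.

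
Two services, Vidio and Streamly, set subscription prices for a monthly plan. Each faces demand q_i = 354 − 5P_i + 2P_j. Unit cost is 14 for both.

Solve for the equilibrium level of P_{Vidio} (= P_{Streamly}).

Vidio's profit: π = (P_{Vidio} − 14)(354 − 5P_{Vidio} + 2P_{Streamly}).
∂π/∂P_{Vidio} = 424 − 10P_{Vidio} + 2P_{Streamly} = 0 ⇒ P_{Vidio} = 42.4 + 0.2P_{Streamly}.
Setting P_{Vidio} = P_{Streamly} in the reaction function: P_{Vidio} = 42.4 + 0.2P_{Vidio}, so P_{Vidio} = 42.4 / 0.8 = 53.

53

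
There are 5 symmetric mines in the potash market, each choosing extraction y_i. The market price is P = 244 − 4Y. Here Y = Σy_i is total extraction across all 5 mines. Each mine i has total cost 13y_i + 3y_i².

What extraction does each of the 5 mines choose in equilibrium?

7.7

A representative mine's profit is π_i = y_i(244 − 4Y) − 13y_i − 3y_i², with Y = y_i + Σ_{j≠i} y_j.
First-order condition: 231 − 14y_i − 4Σ_{j≠i} y_j = 0.
With identical mines, set every y_j = y: then 231 − 14y − 16y = 0, i.e. y = 231/30 = 7.7.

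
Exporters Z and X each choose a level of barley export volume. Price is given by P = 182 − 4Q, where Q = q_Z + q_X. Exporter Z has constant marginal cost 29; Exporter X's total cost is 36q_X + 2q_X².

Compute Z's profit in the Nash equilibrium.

Exporter Z's profit: π = q_Z(182 − 4(q_Z + q_X)) − 29q_Z.
∂π/∂q_Z = 153 − 8q_Z − 4q_X = 0, so q_Z = 19.125 − 0.5q_X.
For X: ∂π/∂q_X = 146 − 12q_X − 4q_Z = 0 ⇒ q_X = 73/6 − (1/3)q_Z.
Solving the two reaction functions simultaneously: (1 − (−0.5)(−1/3))q_Z = 19.125 − 0.5·(73/6), so (5/6)q_Z = 313/24 and q_Z = 15.65.
Then q_X = 73/6 − (1/3)·15.65 = 6.95.
Price P = 182 − 4·22.6 = 91.6.
Z's profit: (91.6 − 29)·15.65 = 979.69.

979.69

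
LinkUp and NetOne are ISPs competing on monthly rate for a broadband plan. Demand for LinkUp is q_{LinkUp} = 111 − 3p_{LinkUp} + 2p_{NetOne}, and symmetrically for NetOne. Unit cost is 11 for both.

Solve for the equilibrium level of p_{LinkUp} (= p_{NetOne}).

36

LinkUp's profit: π = (p_{LinkUp} − 11)(111 − 3p_{LinkUp} + 2p_{NetOne}).
∂π/∂p_{LinkUp} = 144 − 6p_{LinkUp} + 2p_{NetOne} = 0 ⇒ p_{LinkUp} = 24 + (1/3)p_{NetOne}.
Setting p_{LinkUp} = p_{NetOne} in the reaction function: p_{LinkUp} = 24 + (1/3)p_{LinkUp}, so p_{LinkUp} = 24 / (2/3) = 36.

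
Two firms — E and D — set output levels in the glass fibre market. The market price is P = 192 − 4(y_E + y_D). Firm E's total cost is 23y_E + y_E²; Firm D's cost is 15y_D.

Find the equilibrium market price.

Firm E's profit: π = y_E(192 − 4(y_E + y_D)) − 23y_E − y_E².
∂π/∂y_E = 169 − 10y_E − 4y_D = 0, so y_E = 16.9 − 0.4y_D.
For D: ∂π/∂y_D = 177 − 8y_D − 4y_E = 0 ⇒ y_D = 22.125 − 0.5y_E.
Substituting the second reaction function into the first: y_E = 16.9 − 0.4(22.125 − 0.5y_E), which gives 0.8y_E = 8.05 ⇒ y_E = 10.0625.
Then y_D = 22.125 − 0.5·10.0625 = 547/32.
Equilibrium price: P = 192 − 4·(869/32) = 83.375.

83.375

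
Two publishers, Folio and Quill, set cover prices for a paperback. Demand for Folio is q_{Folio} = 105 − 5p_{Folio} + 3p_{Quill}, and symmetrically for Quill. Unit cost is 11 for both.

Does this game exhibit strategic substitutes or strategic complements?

strategic complements

Folio's profit: π = (p_{Folio} − 11)(105 − 5p_{Folio} + 3p_{Quill}).
∂π/∂p_{Folio} = 160 − 10p_{Folio} + 3p_{Quill} = 0 ⇒ p_{Folio} = 16 + 0.3p_{Quill}.
The best-response slope dp_{Folio}/dp_{Quill} = 0.3 > 0: the reaction function is upward-sloping, so the choices are strategic complements.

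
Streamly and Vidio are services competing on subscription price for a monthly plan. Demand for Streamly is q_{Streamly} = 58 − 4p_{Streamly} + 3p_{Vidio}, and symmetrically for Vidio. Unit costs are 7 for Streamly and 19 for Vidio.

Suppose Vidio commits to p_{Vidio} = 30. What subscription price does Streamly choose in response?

Streamly's profit: π = (p_{Streamly} − 7)(58 − 4p_{Streamly} + 3p_{Vidio}).
∂π/∂p_{Streamly} = 86 − 8p_{Streamly} + 3p_{Vidio} = 0 ⇒ p_{Streamly} = 10.75 + 0.375p_{Vidio}.
At p_{Vidio} = 30: p_{Streamly} = 10.75 + 0.375·30 = 22.

22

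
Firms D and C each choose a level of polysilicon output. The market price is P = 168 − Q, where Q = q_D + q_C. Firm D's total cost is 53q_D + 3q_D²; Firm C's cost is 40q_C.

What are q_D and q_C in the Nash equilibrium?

6.8, 60.6

Firm D's profit: π = q_D(168 − (q_D + q_C)) − 53q_D − 3q_D².
∂π/∂q_D = 115 − 8q_D − q_C = 0, so q_D = 14.375 − 0.125q_C.
For C: ∂π/∂q_C = 128 − 2q_C − q_D = 0 ⇒ q_C = 64 − 0.5q_D.
Substituting the second reaction function into the first: q_D = 14.375 − 0.125(64 − 0.5q_D), which gives 0.9375q_D = 6.375 ⇒ q_D = 6.8.
Then q_C = 64 − 0.5·6.8 = 60.6.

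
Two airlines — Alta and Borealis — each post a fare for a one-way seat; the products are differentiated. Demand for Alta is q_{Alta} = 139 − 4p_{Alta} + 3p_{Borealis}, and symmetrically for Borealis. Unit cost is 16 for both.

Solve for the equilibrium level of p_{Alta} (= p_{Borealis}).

Alta's profit: π = (p_{Alta} − 16)(139 − 4p_{Alta} + 3p_{Borealis}).
∂π/∂p_{Alta} = 203 − 8p_{Alta} + 3p_{Borealis} = 0 ⇒ p_{Alta} = 25.375 + 0.375p_{Borealis}.
By symmetry p_{Borealis} = p_{Alta}; substituting into the reaction function, 0.625p_{Alta} = 25.375 and p_{Alta} = 40.6.

40.6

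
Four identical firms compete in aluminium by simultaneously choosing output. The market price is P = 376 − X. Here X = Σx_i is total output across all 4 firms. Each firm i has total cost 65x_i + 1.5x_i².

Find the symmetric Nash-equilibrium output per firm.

38.875

A representative firm's profit is π_i = x_i(376 − X) − 65x_i − 1.5x_i², with X = x_i + Σ_{j≠i} x_j.
First-order condition: 311 − 5x_i − Σ_{j≠i} x_j = 0.
In a symmetric equilibrium every firm chooses the same x, so Σ_{j≠i} x_j = 3x. The condition becomes 311 − 8x = 0, giving x = 311/8 = 38.875.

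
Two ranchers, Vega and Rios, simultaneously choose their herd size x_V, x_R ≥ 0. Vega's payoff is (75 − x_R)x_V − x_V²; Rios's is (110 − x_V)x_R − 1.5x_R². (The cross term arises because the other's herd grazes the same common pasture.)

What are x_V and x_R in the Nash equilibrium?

Expanding Vega's payoff: 75x_V − x_Rx_V − x_V².
∂π/∂x_V = 75 − x_R − 2x_V = 0, so x_V = 37.5 − 0.5x_R.
Likewise for Rios: x_R = 110/3 − (1/3)x_V.
Plugging x_R into Vega's best response: x_V = 37.5 − 0.5(110/3 − (1/3)x_V) ⇒ (5/6)x_V = 115/6, so x_V = 23.
Then x_R = 110/3 − (1/3)·23 = 29.

23, 29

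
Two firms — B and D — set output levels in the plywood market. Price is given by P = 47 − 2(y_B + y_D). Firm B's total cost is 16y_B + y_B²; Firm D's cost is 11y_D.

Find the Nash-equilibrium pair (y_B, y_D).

Firm B's profit: π = y_B(47 − 2(y_B + y_D)) − 16y_B − y_B².
∂π/∂y_B = 31 − 6y_B − 2y_D = 0, so y_B = 31/6 − (1/3)y_D.
For D: ∂π/∂y_D = 36 − 4y_D − 2y_B = 0 ⇒ y_D = 9 − 0.5y_B.
Substituting the second reaction function into the first: y_B = 31/6 − (1/3)(9 − 0.5y_B), which gives (5/6)y_B = 13/6 ⇒ y_B = 2.6.
Then y_D = 9 − 0.5·2.6 = 7.7.

2.6, 7.7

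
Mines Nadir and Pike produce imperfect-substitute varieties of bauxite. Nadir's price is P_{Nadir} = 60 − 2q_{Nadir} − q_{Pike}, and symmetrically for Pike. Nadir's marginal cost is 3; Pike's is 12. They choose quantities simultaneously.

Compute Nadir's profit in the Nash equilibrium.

Mine Nadir's profit: π = q_{Nadir}(60 − 2q_{Nadir} − q_{Pike}) − 3q_{Nadir}.
∂π/∂q_{Nadir} = 57 − 4q_{Nadir} − q_{Pike} = 0 ⇒ q_{Nadir} = 14.25 − 0.25q_{Pike}.
Similarly q_{Pike} = 12 − 0.25q_{Nadir}.
Plugging q_{Pike} into Nadir's best response: q_{Nadir} = 14.25 − 0.25(12 − 0.25q_{Nadir}) ⇒ 0.9375q_{Nadir} = 11.25, so q_{Nadir} = 12.
Then q_{Pike} = 12 − 0.25·12 = 9.
P_{Nadir} = 60 − 2·12 − 9 = 27.
Profit = (27 − 3)·12 = 288.

288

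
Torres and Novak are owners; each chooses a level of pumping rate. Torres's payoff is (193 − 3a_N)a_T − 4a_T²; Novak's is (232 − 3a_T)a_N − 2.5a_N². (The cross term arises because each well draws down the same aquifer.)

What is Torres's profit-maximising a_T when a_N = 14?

Expanding Torres's payoff: 193a_T − 3a_Na_T − 4a_T².
∂π/∂a_T = 193 − 3a_N − 8a_T = 0, so a_T = 24.125 − 0.375a_N.
At a_N = 14: a_T = 24.125 − 0.375·14 = 18.875.

18.875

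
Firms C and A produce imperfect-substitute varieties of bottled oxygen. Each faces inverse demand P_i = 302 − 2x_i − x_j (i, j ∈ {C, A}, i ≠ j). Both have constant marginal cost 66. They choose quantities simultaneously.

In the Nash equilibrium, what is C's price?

Firm C's profit: π = x_C(302 − 2x_C − x_A) − 66x_C.
∂π/∂x_C = 236 − 4x_C − x_A = 0 ⇒ x_C = 59 − 0.25x_A.
The game is symmetric, so in equilibrium x_A = x_C: the reaction function gives 1.25x_C = 59, hence x_C = 47.2.
P_C = 302 − 2·47.2 − 47.2 = 160.4.

160.4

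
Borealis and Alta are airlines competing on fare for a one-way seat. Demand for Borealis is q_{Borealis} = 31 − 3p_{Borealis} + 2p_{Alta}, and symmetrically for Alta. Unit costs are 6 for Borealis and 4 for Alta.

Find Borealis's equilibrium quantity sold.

Borealis's profit: π = (p_{Borealis} − 6)(31 − 3p_{Borealis} + 2p_{Alta}).
∂π/∂p_{Borealis} = 49 − 6p_{Borealis} + 2p_{Alta} = 0 ⇒ p_{Borealis} = 49/6 + (1/3)p_{Alta}.
Similarly p_{Alta} = 43/6 + (1/3)p_{Borealis}.
Solving the two reaction functions simultaneously: (1 − (1/3)(1/3))p_{Borealis} = 49/6 + (1/3)·(43/6), so (8/9)p_{Borealis} = 95/9 and p_{Borealis} = 11.875.
Then p_{Alta} = 43/6 + (1/3)·11.875 = 11.125.
q_{Borealis} = 31 − 3·11.875 + 2·11.125 = 17.625.

17.625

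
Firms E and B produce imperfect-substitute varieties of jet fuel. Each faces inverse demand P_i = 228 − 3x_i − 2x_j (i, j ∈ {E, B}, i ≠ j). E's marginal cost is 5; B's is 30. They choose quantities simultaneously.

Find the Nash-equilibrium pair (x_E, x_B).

Firm E's profit: π = x_E(228 − 3x_E − 2x_B) − 5x_E.
∂π/∂x_E = 223 − 6x_E − 2x_B = 0 ⇒ x_E = 223/6 − (1/3)x_B.
Similarly x_B = 33 − (1/3)x_E.
Substituting the second reaction function into the first: x_E = 223/6 − (1/3)(33 − (1/3)x_E), which gives (8/9)x_E = 157/6 ⇒ x_E = 29.4375.
Then x_B = 33 − (1/3)·29.4375 = 23.1875.

29.4375, 23.1875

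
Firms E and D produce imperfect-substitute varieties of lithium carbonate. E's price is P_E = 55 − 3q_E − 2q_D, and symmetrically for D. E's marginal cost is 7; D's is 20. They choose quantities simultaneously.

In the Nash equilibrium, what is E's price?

Firm E's profit: π = q_E(55 − 3q_E − 2q_D) − 7q_E.
∂π/∂q_E = 48 − 6q_E − 2q_D = 0 ⇒ q_E = 8 − (1/3)q_D.
Similarly q_D = 35/6 − (1/3)q_E.
Plugging q_D into E's best response: q_E = 8 − (1/3)(35/6 − (1/3)q_E) ⇒ (8/9)q_E = 109/18, so q_E = 6.8125.
Then q_D = 35/6 − (1/3)·6.8125 = 3.5625.
P_E = 55 − 3·6.8125 − 2·3.5625 = 27.4375.

27.4375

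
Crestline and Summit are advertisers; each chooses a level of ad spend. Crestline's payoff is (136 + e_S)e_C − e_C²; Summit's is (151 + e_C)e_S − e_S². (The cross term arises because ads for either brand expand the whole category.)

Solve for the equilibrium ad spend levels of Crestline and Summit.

Expanding Crestline's payoff: 136e_C + e_Se_C − e_C².
∂π/∂e_C = 136 + e_S − 2e_C = 0, so e_C = 68 + 0.5e_S.
Likewise for Summit: e_S = 75.5 + 0.5e_C.
Substituting the second reaction function into the first: e_C = 68 + 0.5(75.5 + 0.5e_C), which gives 0.75e_C = 105.75 ⇒ e_C = 141.
Then e_S = 75.5 + 0.5·141 = 146.

141, 146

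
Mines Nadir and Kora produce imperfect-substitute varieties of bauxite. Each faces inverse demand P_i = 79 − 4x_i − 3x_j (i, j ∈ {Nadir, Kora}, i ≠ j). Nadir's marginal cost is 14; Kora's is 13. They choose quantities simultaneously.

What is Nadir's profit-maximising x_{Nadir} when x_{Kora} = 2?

Mine Nadir's profit: π = x_{Nadir}(79 − 4x_{Nadir} − 3x_{Kora}) − 14x_{Nadir}.
∂π/∂x_{Nadir} = 65 − 8x_{Nadir} − 3x_{Kora} = 0 ⇒ x_{Nadir} = 8.125 − 0.375x_{Kora}.
At x_{Kora} = 2: x_{Nadir} = 8.125 − 0.375·2 = 7.375.

7.375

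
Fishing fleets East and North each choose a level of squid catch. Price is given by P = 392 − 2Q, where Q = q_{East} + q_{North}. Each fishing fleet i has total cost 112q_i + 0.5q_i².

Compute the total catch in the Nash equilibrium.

Fishing fleet East's profit: π = q_{East}(392 − 2(q_{East} + q_{North})) − 112q_{East} − 0.5q_{East}².
∂π/∂q_{East} = 280 − 5q_{East} − 2q_{North} = 0, so q_{East} = 56 − 0.4q_{North}.
The game is symmetric, so in equilibrium q_{North} = q_{East}: the reaction function gives 1.4q_{East} = 56, hence q_{East} = 40.
Total catch: 40 + 40 = 80.

80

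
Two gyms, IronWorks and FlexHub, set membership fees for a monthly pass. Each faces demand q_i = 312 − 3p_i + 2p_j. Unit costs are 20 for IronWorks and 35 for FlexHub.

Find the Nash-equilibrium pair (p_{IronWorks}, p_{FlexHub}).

95.8125, 101.4375

IronWorks's profit: π = (p_{IronWorks} − 20)(312 − 3p_{IronWorks} + 2p_{FlexHub}).
∂π/∂p_{IronWorks} = 372 − 6p_{IronWorks} + 2p_{FlexHub} = 0 ⇒ p_{IronWorks} = 62 + (1/3)p_{FlexHub}.
Similarly p_{FlexHub} = 69.5 + (1/3)p_{IronWorks}.
Plugging p_{FlexHub} into IronWorks's best response: p_{IronWorks} = 62 + (1/3)(69.5 + (1/3)p_{IronWorks}) ⇒ (8/9)p_{IronWorks} = 511/6, so p_{IronWorks} = 95.8125.
Then p_{FlexHub} = 69.5 + (1/3)·95.8125 = 101.4375.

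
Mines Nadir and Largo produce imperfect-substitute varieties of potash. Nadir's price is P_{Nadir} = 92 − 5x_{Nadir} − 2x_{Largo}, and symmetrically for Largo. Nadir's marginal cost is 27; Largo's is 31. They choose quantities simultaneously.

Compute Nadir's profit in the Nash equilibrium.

Mine Nadir's profit: π = x_{Nadir}(92 − 5x_{Nadir} − 2x_{Largo}) − 27x_{Nadir}.
∂π/∂x_{Nadir} = 65 − 10x_{Nadir} − 2x_{Largo} = 0 ⇒ x_{Nadir} = 6.5 − 0.2x_{Largo}.
Similarly x_{Largo} = 6.1 − 0.2x_{Nadir}.
Plugging x_{Largo} into Nadir's best response: x_{Nadir} = 6.5 − 0.2(6.1 − 0.2x_{Nadir}) ⇒ 0.96x_{Nadir} = 5.28, so x_{Nadir} = 5.5.
Then x_{Largo} = 6.1 − 0.2·5.5 = 5.
P_{Nadir} = 92 − 5·5.5 − 2·5 = 54.5.
Profit = (54.5 − 27)·5.5 = 151.25.

151.25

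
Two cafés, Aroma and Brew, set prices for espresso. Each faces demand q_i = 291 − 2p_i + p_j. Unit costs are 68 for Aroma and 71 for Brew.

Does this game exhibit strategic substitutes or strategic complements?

strategic complements

Aroma's profit: π = (p_{Aroma} − 68)(291 − 2p_{Aroma} + p_{Brew}).
∂π/∂p_{Aroma} = 427 − 4p_{Aroma} + p_{Brew} = 0 ⇒ p_{Aroma} = 106.75 + 0.25p_{Brew}.
The best-response slope dp_{Aroma}/dp_{Brew} = 0.25 > 0: the reaction function is upward-sloping, so the choices are strategic complements.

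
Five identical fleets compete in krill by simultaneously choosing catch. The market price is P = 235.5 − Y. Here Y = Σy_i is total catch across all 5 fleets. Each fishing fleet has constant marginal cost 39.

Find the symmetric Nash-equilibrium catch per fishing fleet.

32.75

A representative fishing fleet's profit is π_i = y_i(235.5 − Y) − 39y_i, with Y = y_i + Σ_{j≠i} y_j.
First-order condition: 196.5 − 2y_i − Σ_{j≠i} y_j = 0.
Imposing symmetry (y_j = y for all j) turns Σ_{j≠i} y_j into 4y, so 196.5 = 6y and y = 32.75.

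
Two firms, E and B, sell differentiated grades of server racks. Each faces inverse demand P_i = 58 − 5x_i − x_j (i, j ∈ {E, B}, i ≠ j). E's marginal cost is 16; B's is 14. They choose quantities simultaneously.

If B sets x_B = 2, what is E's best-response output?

4

Firm E's profit: π = x_E(58 − 5x_E − x_B) − 16x_E.
∂π/∂x_E = 42 − 10x_E − x_B = 0 ⇒ x_E = 4.2 − 0.1x_B.
At x_B = 2: x_E = 4.2 − 0.1·2 = 4.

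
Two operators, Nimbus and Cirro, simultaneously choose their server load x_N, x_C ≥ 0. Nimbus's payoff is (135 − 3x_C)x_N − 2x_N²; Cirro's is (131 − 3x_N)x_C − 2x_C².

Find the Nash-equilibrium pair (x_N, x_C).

21, 17

Expanding Nimbus's payoff: 135x_N − 3x_Cx_N − 2x_N².
∂π/∂x_N = 135 − 3x_C − 4x_N = 0, so x_N = 33.75 − 0.75x_C.
Likewise for Cirro: x_C = 32.75 − 0.75x_N.
Plugging x_C into Nimbus's best response: x_N = 33.75 − 0.75(32.75 − 0.75x_N) ⇒ 0.4375x_N = 9.1875, so x_N = 21.
Then x_C = 32.75 − 0.75·21 = 17.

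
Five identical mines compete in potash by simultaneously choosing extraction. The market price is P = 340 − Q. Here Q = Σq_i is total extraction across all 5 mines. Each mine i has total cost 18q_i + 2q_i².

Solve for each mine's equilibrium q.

32.2

A representative mine's profit is π_i = q_i(340 − Q) − 18q_i − 2q_i², with Q = q_i + Σ_{j≠i} q_j.
First-order condition: 322 − 6q_i − Σ_{j≠i} q_j = 0.
Imposing symmetry (q_j = q for all j) turns Σ_{j≠i} q_j into 4q, so 322 = 10q and q = 32.2.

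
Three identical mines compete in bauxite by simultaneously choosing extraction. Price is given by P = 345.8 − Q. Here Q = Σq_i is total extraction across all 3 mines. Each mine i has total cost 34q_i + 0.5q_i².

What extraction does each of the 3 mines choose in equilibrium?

A representative mine's profit is π_i = q_i(345.8 − Q) − 34q_i − 0.5q_i², with Q = q_i + Σ_{j≠i} q_j.
First-order condition: 311.8 − 3q_i − Σ_{j≠i} q_j = 0.
With identical mines, set every q_j = q: then 311.8 − 3q − 2q = 0, i.e. q = 311.8/5 = 62.36.

62.36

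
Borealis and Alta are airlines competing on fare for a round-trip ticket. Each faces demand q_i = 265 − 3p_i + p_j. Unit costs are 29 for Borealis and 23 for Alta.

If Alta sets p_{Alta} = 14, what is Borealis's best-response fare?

Borealis's profit: π = (p_{Borealis} − 29)(265 − 3p_{Borealis} + p_{Alta}).
∂π/∂p_{Borealis} = 352 − 6p_{Borealis} + p_{Alta} = 0 ⇒ p_{Borealis} = 176/3 + (1/6)p_{Alta}.
At p_{Alta} = 14: p_{Borealis} = 176/3 + (1/6)·14 = 61.

61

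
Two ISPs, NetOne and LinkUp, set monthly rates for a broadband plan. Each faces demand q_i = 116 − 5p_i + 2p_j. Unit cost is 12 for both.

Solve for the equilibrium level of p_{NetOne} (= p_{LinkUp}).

22

NetOne's profit: π = (p_{NetOne} − 12)(116 − 5p_{NetOne} + 2p_{LinkUp}).
∂π/∂p_{NetOne} = 176 − 10p_{NetOne} + 2p_{LinkUp} = 0 ⇒ p_{NetOne} = 17.6 + 0.2p_{LinkUp}.
By symmetry p_{LinkUp} = p_{NetOne}; substituting into the reaction function, 0.8p_{NetOne} = 17.6 and p_{NetOne} = 22.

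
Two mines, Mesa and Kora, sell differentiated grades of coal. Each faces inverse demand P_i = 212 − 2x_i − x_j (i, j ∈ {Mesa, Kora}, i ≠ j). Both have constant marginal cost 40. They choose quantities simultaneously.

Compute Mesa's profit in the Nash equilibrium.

2366.72

Mine Mesa's profit: π = x_{Mesa}(212 − 2x_{Mesa} − x_{Kora}) − 40x_{Mesa}.
∂π/∂x_{Mesa} = 172 − 4x_{Mesa} − x_{Kora} = 0 ⇒ x_{Mesa} = 43 − 0.25x_{Kora}.
The game is symmetric, so in equilibrium x_{Kora} = x_{Mesa}: the reaction function gives 1.25x_{Mesa} = 43, hence x_{Mesa} = 34.4.
P_{Mesa} = 212 − 2·34.4 − 34.4 = 108.8.
Profit = (108.8 − 40)·34.4 = 2366.72.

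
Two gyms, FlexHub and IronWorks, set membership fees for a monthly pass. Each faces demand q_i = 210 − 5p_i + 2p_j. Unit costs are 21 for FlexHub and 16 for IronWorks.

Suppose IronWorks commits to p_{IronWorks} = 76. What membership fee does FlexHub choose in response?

46.7

FlexHub's profit: π = (p_{FlexHub} − 21)(210 − 5p_{FlexHub} + 2p_{IronWorks}).
∂π/∂p_{FlexHub} = 315 − 10p_{FlexHub} + 2p_{IronWorks} = 0 ⇒ p_{FlexHub} = 31.5 + 0.2p_{IronWorks}.
At p_{IronWorks} = 76: p_{FlexHub} = 31.5 + 0.2·76 = 46.7.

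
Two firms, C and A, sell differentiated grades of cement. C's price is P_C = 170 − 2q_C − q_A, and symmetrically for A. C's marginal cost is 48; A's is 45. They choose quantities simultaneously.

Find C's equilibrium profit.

Firm C's profit: π = q_C(170 − 2q_C − q_A) − 48q_C.
∂π/∂q_C = 122 − 4q_C − q_A = 0 ⇒ q_C = 30.5 − 0.25q_A.
Similarly q_A = 31.25 − 0.25q_C.
Substituting the second reaction function into the first: q_C = 30.5 − 0.25(31.25 − 0.25q_C), which gives 0.9375q_C = 22.6875 ⇒ q_C = 24.2.
Then q_A = 31.25 − 0.25·24.2 = 25.2.
P_C = 170 − 2·24.2 − 25.2 = 96.4.
Profit = (96.4 − 48)·24.2 = 1171.28.

1171.28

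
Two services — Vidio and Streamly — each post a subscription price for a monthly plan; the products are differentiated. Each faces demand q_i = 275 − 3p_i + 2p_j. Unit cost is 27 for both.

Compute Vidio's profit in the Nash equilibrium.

11532

Vidio's profit: π = (p_{Vidio} − 27)(275 − 3p_{Vidio} + 2p_{Streamly}).
∂π/∂p_{Vidio} = 356 − 6p_{Vidio} + 2p_{Streamly} = 0 ⇒ p_{Vidio} = 178/3 + (1/3)p_{Streamly}.
By symmetry p_{Streamly} = p_{Vidio}; substituting into the reaction function, (2/3)p_{Vidio} = 178/3 and p_{Vidio} = 89.
q_{Vidio} = 275 − 3·89 + 2·89 = 186.
Profit = (89 − 27)·186 = 11532.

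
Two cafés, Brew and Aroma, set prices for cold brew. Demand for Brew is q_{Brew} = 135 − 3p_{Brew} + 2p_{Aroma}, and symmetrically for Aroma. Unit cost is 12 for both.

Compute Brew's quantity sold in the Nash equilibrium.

Brew's profit: π = (p_{Brew} − 12)(135 − 3p_{Brew} + 2p_{Aroma}).
∂π/∂p_{Brew} = 171 − 6p_{Brew} + 2p_{Aroma} = 0 ⇒ p_{Brew} = 28.5 + (1/3)p_{Aroma}.
The game is symmetric, so in equilibrium p_{Aroma} = p_{Brew}: the reaction function gives (2/3)p_{Brew} = 28.5, hence p_{Brew} = 42.75.
q_{Brew} = 135 − 3·42.75 + 2·42.75 = 92.25.

92.25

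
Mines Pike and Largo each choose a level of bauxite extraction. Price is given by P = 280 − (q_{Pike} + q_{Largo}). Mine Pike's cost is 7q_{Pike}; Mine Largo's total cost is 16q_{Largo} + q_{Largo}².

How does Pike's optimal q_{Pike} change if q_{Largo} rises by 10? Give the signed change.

Mine Pike's profit: π = q_{Pike}(280 − (q_{Pike} + q_{Largo})) − 7q_{Pike}.
∂π/∂q_{Pike} = 273 − 2q_{Pike} − q_{Largo} = 0, so q_{Pike} = 136.5 − 0.5q_{Largo}.
The reaction-function slope is −0.5, so a 10-unit rise in q_{Largo} moves q_{Pike} by −0.5 × 10 = −5. Pike's best response falls — the actions are strategic substitutes.

-5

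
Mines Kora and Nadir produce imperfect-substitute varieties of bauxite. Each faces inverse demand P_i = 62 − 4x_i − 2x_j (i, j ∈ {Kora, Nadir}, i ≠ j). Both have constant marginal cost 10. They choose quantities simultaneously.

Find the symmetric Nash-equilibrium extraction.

Mine Kora's profit: π = x_{Kora}(62 − 4x_{Kora} − 2x_{Nadir}) − 10x_{Kora}.
∂π/∂x_{Kora} = 52 − 8x_{Kora} − 2x_{Nadir} = 0 ⇒ x_{Kora} = 6.5 − 0.25x_{Nadir}.
By symmetry x_{Nadir} = x_{Kora}; substituting into the reaction function, 1.25x_{Kora} = 6.5 and x_{Kora} = 5.2.

5.2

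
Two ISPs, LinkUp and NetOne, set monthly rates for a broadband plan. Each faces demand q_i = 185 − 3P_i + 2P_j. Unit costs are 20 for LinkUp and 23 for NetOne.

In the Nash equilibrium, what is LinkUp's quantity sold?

LinkUp's profit: π = (P_{LinkUp} − 20)(185 − 3P_{LinkUp} + 2P_{NetOne}).
∂π/∂P_{LinkUp} = 245 − 6P_{LinkUp} + 2P_{NetOne} = 0 ⇒ P_{LinkUp} = 245/6 + (1/3)P_{NetOne}.
Similarly P_{NetOne} = 127/3 + (1/3)P_{LinkUp}.
Substituting the second reaction function into the first: P_{LinkUp} = 245/6 + (1/3)(127/3 + (1/3)P_{LinkUp}), which gives (8/9)P_{LinkUp} = 989/18 ⇒ P_{LinkUp} = 61.8125.
Then P_{NetOne} = 127/3 + (1/3)·61.8125 = 62.9375.
q_{LinkUp} = 185 − 3·61.8125 + 2·62.9375 = 125.4375.

125.4375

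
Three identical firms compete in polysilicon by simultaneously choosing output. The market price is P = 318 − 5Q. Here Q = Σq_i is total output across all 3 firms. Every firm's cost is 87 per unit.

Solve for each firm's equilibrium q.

11.55

A representative firm's profit is π_i = q_i(318 − 5Q) − 87q_i, with Q = q_i + Σ_{j≠i} q_j.
First-order condition: 231 − 10q_i − 5Σ_{j≠i} q_j = 0.
In a symmetric equilibrium every firm chooses the same q, so Σ_{j≠i} q_j = 2q. The condition becomes 231 − 20q = 0, giving q = 231/20 = 11.55.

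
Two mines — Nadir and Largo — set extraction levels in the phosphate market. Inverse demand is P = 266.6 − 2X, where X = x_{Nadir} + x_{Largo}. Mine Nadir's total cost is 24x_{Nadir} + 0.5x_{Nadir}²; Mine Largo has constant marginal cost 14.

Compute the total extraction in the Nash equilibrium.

Mine Nadir's profit: π = x_{Nadir}(266.6 − 2(x_{Nadir} + x_{Largo})) − 24x_{Nadir} − 0.5x_{Nadir}².
∂π/∂x_{Nadir} = 242.6 − 5x_{Nadir} − 2x_{Largo} = 0, so x_{Nadir} = 48.52 − 0.4x_{Largo}.
For Largo: ∂π/∂x_{Largo} = 252.6 − 4x_{Largo} − 2x_{Nadir} = 0 ⇒ x_{Largo} = 63.15 − 0.5x_{Nadir}.
Substituting the second reaction function into the first: x_{Nadir} = 48.52 − 0.4(63.15 − 0.5x_{Nadir}), which gives 0.8x_{Nadir} = 23.26 ⇒ x_{Nadir} = 29.075.
Then x_{Largo} = 63.15 − 0.5·29.075 = 48.6125.
Total extraction: 29.075 + 48.6125 = 77.6875.

77.6875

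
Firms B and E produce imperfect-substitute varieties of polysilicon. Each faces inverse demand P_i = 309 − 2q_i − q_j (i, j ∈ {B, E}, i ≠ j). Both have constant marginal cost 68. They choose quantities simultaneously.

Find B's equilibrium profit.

Firm B's profit: π = q_B(309 − 2q_B − q_E) − 68q_B.
∂π/∂q_B = 241 − 4q_B − q_E = 0 ⇒ q_B = 60.25 − 0.25q_E.
The game is symmetric, so in equilibrium q_E = q_B: the reaction function gives 1.25q_B = 60.25, hence q_B = 48.2.
P_B = 309 − 2·48.2 − 48.2 = 164.4.
Profit = (164.4 − 68)·48.2 = 4646.48.

4646.48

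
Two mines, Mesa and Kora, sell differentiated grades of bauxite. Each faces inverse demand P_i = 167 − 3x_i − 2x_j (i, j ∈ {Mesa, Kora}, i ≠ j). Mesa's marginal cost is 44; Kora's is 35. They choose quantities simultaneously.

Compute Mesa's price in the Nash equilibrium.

Mine Mesa's profit: π = x_{Mesa}(167 − 3x_{Mesa} − 2x_{Kora}) − 44x_{Mesa}.
∂π/∂x_{Mesa} = 123 − 6x_{Mesa} − 2x_{Kora} = 0 ⇒ x_{Mesa} = 20.5 − (1/3)x_{Kora}.
Similarly x_{Kora} = 22 − (1/3)x_{Mesa}.
Plugging x_{Kora} into Mesa's best response: x_{Mesa} = 20.5 − (1/3)(22 − (1/3)x_{Mesa}) ⇒ (8/9)x_{Mesa} = 79/6, so x_{Mesa} = 14.8125.
Then x_{Kora} = 22 − (1/3)·14.8125 = 17.0625.
P_{Mesa} = 167 − 3·14.8125 − 2·17.0625 = 88.4375.

88.4375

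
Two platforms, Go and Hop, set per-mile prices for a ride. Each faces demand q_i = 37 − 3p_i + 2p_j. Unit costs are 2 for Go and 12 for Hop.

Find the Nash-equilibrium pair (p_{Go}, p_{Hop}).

Go's profit: π = (p_{Go} − 2)(37 − 3p_{Go} + 2p_{Hop}).
∂π/∂p_{Go} = 43 − 6p_{Go} + 2p_{Hop} = 0 ⇒ p_{Go} = 43/6 + (1/3)p_{Hop}.
Similarly p_{Hop} = 73/6 + (1/3)p_{Go}.
Solving the two reaction functions simultaneously: (1 − (1/3)(1/3))p_{Go} = 43/6 + (1/3)·(73/6), so (8/9)p_{Go} = 101/9 and p_{Go} = 12.625.
Then p_{Hop} = 73/6 + (1/3)·12.625 = 16.375.

12.625, 16.375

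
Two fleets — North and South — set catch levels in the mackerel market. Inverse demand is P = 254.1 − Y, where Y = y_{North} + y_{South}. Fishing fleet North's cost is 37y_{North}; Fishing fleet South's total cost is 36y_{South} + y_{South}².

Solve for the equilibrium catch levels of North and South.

92.9, 31.3

Fishing fleet North's profit: π = y_{North}(254.1 − (y_{North} + y_{South})) − 37y_{North}.
∂π/∂y_{North} = 217.1 − 2y_{North} − y_{South} = 0, so y_{North} = 108.55 − 0.5y_{South}.
For South: ∂π/∂y_{South} = 218.1 − 4y_{South} − y_{North} = 0 ⇒ y_{South} = 54.525 − 0.25y_{North}.
Substituting the second reaction function into the first: y_{North} = 108.55 − 0.5(54.525 − 0.25y_{North}), which gives 0.875y_{North} = 81.2875 ⇒ y_{North} = 92.9.
Then y_{South} = 54.525 − 0.25·92.9 = 31.3.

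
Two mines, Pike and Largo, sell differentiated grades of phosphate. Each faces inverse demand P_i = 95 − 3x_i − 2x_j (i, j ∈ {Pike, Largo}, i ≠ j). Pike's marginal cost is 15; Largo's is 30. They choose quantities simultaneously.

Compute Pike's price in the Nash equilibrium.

Mine Pike's profit: π = x_{Pike}(95 − 3x_{Pike} − 2x_{Largo}) − 15x_{Pike}.
∂π/∂x_{Pike} = 80 − 6x_{Pike} − 2x_{Largo} = 0 ⇒ x_{Pike} = 40/3 − (1/3)x_{Largo}.
Similarly x_{Largo} = 65/6 − (1/3)x_{Pike}.
Substituting the second reaction function into the first: x_{Pike} = 40/3 − (1/3)(65/6 − (1/3)x_{Pike}), which gives (8/9)x_{Pike} = 175/18 ⇒ x_{Pike} = 10.9375.
Then x_{Largo} = 65/6 − (1/3)·10.9375 = 7.1875.
P_{Pike} = 95 − 3·10.9375 − 2·7.1875 = 47.8125.

47.8125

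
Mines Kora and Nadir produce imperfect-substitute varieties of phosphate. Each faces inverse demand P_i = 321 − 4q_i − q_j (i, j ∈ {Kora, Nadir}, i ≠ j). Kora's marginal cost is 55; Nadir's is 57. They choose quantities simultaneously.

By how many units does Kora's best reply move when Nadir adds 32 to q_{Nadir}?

-4

Mine Kora's profit: π = q_{Kora}(321 − 4q_{Kora} − q_{Nadir}) − 55q_{Kora}.
∂π/∂q_{Kora} = 266 − 8q_{Kora} − q_{Nadir} = 0 ⇒ q_{Kora} = 33.25 − 0.125q_{Nadir}.
The reaction-function slope is −0.125, so a 32-unit rise in q_{Nadir} moves q_{Kora} by −0.125 × 32 = −4. Kora's best response falls — the actions are strategic substitutes.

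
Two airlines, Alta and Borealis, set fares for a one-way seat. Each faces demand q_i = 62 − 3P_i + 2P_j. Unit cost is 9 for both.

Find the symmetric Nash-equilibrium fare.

Alta's profit: π = (P_{Alta} − 9)(62 − 3P_{Alta} + 2P_{Borealis}).
∂π/∂P_{Alta} = 89 − 6P_{Alta} + 2P_{Borealis} = 0 ⇒ P_{Alta} = 89/6 + (1/3)P_{Borealis}.
The game is symmetric, so in equilibrium P_{Borealis} = P_{Alta}: the reaction function gives (2/3)P_{Alta} = 89/6, hence P_{Alta} = 22.25.

22.25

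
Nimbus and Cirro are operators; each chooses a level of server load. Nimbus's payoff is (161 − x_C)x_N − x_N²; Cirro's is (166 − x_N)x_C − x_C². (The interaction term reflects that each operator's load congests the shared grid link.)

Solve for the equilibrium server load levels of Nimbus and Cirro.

Expanding Nimbus's payoff: 161x_N − x_Cx_N − x_N².
∂π/∂x_N = 161 − x_C − 2x_N = 0, so x_N = 80.5 − 0.5x_C.
Likewise for Cirro: x_C = 83 − 0.5x_N.
Substituting the second reaction function into the first: x_N = 80.5 − 0.5(83 − 0.5x_N), which gives 0.75x_N = 39 ⇒ x_N = 52.
Then x_C = 83 − 0.5·52 = 57.

52, 57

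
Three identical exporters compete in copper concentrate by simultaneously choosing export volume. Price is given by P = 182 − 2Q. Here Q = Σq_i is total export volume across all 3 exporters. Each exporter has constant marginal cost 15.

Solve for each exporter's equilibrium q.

A representative exporter's profit is π_i = q_i(182 − 2Q) − 15q_i, with Q = q_i + Σ_{j≠i} q_j.
First-order condition: 167 − 4q_i − 2Σ_{j≠i} q_j = 0.
With identical exporters, set every q_j = q: then 167 − 4q − 4q = 0, i.e. q = 167/8 = 20.875.

20.875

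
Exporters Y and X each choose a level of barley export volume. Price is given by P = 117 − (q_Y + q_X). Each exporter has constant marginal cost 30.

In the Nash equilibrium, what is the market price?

59

Exporter Y's profit: π = q_Y(117 − (q_Y + q_X)) − 30q_Y.
∂π/∂q_Y = 87 − 2q_Y − q_X = 0, so q_Y = 43.5 − 0.5q_X.
The game is symmetric, so in equilibrium q_X = q_Y: the reaction function gives 1.5q_Y = 43.5, hence q_Y = 29.
Equilibrium price: P = 117 − 58 = 59.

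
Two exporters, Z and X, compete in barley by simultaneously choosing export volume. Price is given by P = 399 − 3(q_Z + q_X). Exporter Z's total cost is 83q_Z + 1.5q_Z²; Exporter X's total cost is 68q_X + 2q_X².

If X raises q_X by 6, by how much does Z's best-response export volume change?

Exporter Z's profit: π = q_Z(399 − 3(q_Z + q_X)) − 83q_Z − 1.5q_Z².
∂π/∂q_Z = 316 − 9q_Z − 3q_X = 0, so q_Z = 316/9 − (1/3)q_X.
The reaction-function slope is −1/3, so a 6-unit rise in q_X moves q_Z by −1/3 × 6 = −2. Z's best response falls — the actions are strategic substitutes.

-2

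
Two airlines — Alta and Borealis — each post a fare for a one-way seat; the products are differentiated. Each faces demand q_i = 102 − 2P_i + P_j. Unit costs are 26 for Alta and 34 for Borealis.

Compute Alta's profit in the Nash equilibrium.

Alta's profit: π = (P_{Alta} − 26)(102 − 2P_{Alta} + P_{Borealis}).
∂π/∂P_{Alta} = 154 − 4P_{Alta} + P_{Borealis} = 0 ⇒ P_{Alta} = 38.5 + 0.25P_{Borealis}.
Similarly P_{Borealis} = 42.5 + 0.25P_{Alta}.
Substituting the second reaction function into the first: P_{Alta} = 38.5 + 0.25(42.5 + 0.25P_{Alta}), which gives 0.9375P_{Alta} = 49.125 ⇒ P_{Alta} = 52.4.
Then P_{Borealis} = 42.5 + 0.25·52.4 = 55.6.
q_{Alta} = 102 − 2·52.4 + 55.6 = 52.8.
Profit = (52.4 − 26)·52.8 = 1393.92.

1393.92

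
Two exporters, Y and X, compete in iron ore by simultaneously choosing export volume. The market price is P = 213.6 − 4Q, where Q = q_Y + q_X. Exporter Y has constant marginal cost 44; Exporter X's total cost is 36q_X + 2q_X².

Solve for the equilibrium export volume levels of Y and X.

16.56, 9.28

Exporter Y's profit: π = q_Y(213.6 − 4(q_Y + q_X)) − 44q_Y.
∂π/∂q_Y = 169.6 − 8q_Y − 4q_X = 0, so q_Y = 21.2 − 0.5q_X.
For X: ∂π/∂q_X = 177.6 − 12q_X − 4q_Y = 0 ⇒ q_X = 14.8 − (1/3)q_Y.
Plugging q_X into Y's best response: q_Y = 21.2 − 0.5(14.8 − (1/3)q_Y) ⇒ (5/6)q_Y = 13.8, so q_Y = 16.56.
Then q_X = 14.8 − (1/3)·16.56 = 9.28.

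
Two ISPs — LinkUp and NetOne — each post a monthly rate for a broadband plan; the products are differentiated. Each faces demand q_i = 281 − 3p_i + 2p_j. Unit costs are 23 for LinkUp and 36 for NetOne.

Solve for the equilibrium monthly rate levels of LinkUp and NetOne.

89.9375, 94.8125

LinkUp's profit: π = (p_{LinkUp} − 23)(281 − 3p_{LinkUp} + 2p_{NetOne}).
∂π/∂p_{LinkUp} = 350 − 6p_{LinkUp} + 2p_{NetOne} = 0 ⇒ p_{LinkUp} = 175/3 + (1/3)p_{NetOne}.
Similarly p_{NetOne} = 389/6 + (1/3)p_{LinkUp}.
Substituting the second reaction function into the first: p_{LinkUp} = 175/3 + (1/3)(389/6 + (1/3)p_{LinkUp}), which gives (8/9)p_{LinkUp} = 1439/18 ⇒ p_{LinkUp} = 89.9375.
Then p_{NetOne} = 389/6 + (1/3)·89.9375 = 94.8125.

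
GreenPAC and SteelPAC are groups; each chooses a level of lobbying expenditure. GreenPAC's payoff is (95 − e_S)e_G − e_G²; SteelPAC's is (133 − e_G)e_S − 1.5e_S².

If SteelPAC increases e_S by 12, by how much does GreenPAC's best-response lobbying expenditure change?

Expanding GreenPAC's payoff: 95e_G − e_Se_G − e_G².
∂π/∂e_G = 95 − e_S − 2e_G = 0, so e_G = 47.5 − 0.5e_S.
The reaction-function slope is −0.5, so a 12-unit rise in e_S moves e_G by −0.5 × 12 = −6. GreenPAC's best response falls — the actions are strategic substitutes.

-6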